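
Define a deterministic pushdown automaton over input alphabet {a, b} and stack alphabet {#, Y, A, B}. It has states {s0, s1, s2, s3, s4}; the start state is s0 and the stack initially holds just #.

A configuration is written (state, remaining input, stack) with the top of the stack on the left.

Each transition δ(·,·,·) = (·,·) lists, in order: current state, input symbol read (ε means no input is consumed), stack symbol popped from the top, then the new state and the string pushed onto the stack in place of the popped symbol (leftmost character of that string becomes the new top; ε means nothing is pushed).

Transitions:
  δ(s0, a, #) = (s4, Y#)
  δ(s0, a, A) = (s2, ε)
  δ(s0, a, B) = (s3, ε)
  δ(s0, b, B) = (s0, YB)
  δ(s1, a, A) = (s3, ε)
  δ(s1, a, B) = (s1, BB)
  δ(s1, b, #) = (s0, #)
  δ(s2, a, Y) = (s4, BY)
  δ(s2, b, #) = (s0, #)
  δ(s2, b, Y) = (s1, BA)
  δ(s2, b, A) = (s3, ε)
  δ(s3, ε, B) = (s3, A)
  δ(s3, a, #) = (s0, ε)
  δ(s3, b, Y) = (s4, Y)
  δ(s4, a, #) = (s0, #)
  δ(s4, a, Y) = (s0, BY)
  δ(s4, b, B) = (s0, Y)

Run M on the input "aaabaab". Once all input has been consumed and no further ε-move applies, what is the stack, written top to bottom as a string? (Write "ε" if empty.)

Y#

(s0, aaabaab, #) ⊢ (s4, aabaab, Y#) ⊢ (s0, abaab, BY#) ⊢ (s3, baab, Y#) ⊢ (s4, aab, Y#) ⊢ (s0, ab, BY#) ⊢ (s3, b, Y#) ⊢ (s4, ε, Y#)
All input consumed in state s4 with stack Y#.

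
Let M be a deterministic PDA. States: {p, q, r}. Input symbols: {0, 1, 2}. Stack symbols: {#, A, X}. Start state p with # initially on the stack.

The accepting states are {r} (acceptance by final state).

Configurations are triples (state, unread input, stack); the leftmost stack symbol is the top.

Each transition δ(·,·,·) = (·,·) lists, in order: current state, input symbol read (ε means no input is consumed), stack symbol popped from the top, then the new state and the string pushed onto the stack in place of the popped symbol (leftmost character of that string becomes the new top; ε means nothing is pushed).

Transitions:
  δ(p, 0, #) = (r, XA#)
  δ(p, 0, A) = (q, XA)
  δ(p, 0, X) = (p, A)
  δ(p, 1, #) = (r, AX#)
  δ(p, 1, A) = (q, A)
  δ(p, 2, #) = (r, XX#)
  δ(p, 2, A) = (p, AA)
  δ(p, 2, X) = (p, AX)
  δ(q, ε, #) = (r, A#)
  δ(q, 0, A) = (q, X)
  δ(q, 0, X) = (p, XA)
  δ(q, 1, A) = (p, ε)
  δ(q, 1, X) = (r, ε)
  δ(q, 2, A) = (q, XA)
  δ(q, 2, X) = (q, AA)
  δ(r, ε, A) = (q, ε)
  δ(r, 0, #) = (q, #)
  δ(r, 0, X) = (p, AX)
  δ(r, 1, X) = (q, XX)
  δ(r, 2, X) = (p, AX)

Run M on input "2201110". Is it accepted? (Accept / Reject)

Reject

(p, 2201110, #) ⊢ (r, 201110, XX#) ⊢ (p, 01110, AXX#) ⊢ (q, 1110, XAXX#) ⊢ (r, 110, AXX#) ⊢ (q, 110, XX#) ⊢ (r, 10, X#) ⊢ (q, 0, XX#) ⊢ (p, ε, XAX#)
All input consumed; state p ∉ F and no further ε-move applies.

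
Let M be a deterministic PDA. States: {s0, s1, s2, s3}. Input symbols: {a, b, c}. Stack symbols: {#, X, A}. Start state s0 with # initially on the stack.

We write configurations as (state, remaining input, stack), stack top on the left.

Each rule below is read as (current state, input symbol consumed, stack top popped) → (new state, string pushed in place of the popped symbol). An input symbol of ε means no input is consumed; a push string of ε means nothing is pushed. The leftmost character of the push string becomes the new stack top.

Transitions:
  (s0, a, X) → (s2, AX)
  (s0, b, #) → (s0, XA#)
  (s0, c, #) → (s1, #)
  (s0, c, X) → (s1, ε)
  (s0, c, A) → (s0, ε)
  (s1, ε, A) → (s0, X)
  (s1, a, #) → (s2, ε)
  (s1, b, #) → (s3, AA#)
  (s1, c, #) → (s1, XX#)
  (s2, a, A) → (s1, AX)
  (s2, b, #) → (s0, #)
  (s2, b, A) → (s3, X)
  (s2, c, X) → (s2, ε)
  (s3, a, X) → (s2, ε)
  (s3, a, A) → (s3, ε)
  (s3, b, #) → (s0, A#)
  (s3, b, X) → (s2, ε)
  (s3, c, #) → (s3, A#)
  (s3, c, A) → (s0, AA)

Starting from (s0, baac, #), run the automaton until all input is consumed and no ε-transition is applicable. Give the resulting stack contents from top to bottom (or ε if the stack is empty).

(s0, baac, #) ⊢ (s0, aac, XA#) ⊢ (s2, ac, AXA#) ⊢ (s1, c, AXXA#) ⊢ (s0, c, XXXA#) ⊢ (s1, ε, XXA#)
All input consumed in state s1 with stack XXA#.

XXA#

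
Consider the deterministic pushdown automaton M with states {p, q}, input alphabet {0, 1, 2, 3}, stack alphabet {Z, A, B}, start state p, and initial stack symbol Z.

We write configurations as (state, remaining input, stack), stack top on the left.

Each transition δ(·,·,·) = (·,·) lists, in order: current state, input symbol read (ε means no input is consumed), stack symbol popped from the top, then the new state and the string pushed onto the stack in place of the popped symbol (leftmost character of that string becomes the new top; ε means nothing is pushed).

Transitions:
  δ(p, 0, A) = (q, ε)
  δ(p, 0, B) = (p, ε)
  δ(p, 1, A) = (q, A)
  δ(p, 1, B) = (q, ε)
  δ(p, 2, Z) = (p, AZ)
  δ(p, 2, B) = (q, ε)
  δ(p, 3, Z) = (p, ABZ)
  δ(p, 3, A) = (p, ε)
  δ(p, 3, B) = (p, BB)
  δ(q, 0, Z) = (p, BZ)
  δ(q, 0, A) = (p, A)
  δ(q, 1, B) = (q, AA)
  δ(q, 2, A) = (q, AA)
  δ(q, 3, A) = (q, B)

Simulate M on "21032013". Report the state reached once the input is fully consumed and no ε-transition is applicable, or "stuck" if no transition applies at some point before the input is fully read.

stuck

(p, 21032013, Z)
  read 2, top Z: go to p, push AZ → (p, 1032013, AZ)
  read 1, top A: go to q, push A → (q, 032013, AZ)
  read 0, top A: go to p, push A → (p, 32013, AZ)
  read 3, top A: go to p, push ε → (p, 2013, Z)
  read 2, top Z: go to p, push AZ → (p, 013, AZ)
  read 0, top A: go to q, push ε → (q, 13, Z)
No transition for (q, 1, top Z); M blocks with input 13 remaining.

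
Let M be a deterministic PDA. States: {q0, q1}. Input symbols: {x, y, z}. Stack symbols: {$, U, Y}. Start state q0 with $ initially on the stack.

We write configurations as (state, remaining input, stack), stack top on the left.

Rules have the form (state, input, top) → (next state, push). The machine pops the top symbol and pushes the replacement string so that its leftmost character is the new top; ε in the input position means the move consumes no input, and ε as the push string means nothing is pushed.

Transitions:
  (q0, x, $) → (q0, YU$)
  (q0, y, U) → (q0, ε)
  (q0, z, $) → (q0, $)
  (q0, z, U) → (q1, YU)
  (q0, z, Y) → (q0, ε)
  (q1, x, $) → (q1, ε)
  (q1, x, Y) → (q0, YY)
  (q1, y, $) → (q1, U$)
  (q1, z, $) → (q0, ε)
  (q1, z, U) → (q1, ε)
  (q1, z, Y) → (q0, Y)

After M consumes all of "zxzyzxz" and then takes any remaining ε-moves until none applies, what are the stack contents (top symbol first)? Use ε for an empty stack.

(q0, zxzyzxz, $)
  read z, top $: go to q0, push $ → (q0, xzyzxz, $)
  read x, top $: go to q0, push YU$ → (q0, zyzxz, YU$)
  read z, top Y: go to q0, push ε → (q0, yzxz, U$)
  read y, top U: go to q0, push ε → (q0, zxz, $)
  read z, top $: go to q0, push $ → (q0, xz, $)
  read x, top $: go to q0, push YU$ → (q0, z, YU$)
  read z, top Y: go to q0, push ε → (q0, ε, U$)
All input consumed in state q0 with stack U$.

U$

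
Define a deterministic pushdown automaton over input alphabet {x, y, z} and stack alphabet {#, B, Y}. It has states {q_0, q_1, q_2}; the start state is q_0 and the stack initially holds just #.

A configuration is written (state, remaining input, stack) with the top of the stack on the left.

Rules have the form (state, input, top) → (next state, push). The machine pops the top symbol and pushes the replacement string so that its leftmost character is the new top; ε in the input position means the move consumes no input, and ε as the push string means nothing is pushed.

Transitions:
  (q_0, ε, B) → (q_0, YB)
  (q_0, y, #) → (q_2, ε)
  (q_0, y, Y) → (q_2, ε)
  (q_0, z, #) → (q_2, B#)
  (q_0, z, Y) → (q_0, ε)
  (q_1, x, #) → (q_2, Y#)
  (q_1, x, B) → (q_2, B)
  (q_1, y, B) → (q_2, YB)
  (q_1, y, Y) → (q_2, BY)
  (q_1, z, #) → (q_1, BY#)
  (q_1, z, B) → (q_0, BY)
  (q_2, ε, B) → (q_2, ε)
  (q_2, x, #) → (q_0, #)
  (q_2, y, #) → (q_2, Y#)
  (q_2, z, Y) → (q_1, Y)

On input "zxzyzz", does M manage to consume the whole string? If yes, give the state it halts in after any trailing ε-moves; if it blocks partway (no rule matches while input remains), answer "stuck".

stuck

(q_0, zxzyzz, #)
  read z, top #: go to q_2, push B# → (q_2, xzyzz, B#)
  ε-move, top B: go to q_2, push ε → (q_2, xzyzz, #)
  read x, top #: go to q_0, push # → (q_0, zyzz, #)
  read z, top #: go to q_2, push B# → (q_2, yzz, B#)
  ε-move, top B: go to q_2, push ε → (q_2, yzz, #)
  read y, top #: go to q_2, push Y# → (q_2, zz, Y#)
  read z, top Y: go to q_1, push Y → (q_1, z, Y#)
No transition for (q_1, z, top Y); M blocks with input z remaining.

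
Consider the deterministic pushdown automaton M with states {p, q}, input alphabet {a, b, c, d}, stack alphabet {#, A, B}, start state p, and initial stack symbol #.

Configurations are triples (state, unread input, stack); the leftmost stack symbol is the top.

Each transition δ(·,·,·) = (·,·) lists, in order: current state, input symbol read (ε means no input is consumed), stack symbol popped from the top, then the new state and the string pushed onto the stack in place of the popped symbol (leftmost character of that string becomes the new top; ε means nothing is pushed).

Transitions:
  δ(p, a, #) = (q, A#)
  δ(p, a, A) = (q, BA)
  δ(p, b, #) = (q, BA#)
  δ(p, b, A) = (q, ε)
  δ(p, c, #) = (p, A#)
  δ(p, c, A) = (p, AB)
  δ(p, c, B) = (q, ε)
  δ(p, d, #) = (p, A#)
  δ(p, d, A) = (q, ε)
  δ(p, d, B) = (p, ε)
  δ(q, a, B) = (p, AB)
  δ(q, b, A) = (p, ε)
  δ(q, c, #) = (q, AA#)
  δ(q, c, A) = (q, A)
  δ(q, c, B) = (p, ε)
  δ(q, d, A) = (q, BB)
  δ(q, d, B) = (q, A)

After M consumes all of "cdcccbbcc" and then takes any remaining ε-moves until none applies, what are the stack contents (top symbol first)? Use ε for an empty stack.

(p, cdcccbbcc, #) ⊢ (p, dcccbbcc, A#) ⊢ (q, cccbbcc, #) ⊢ (q, ccbbcc, AA#) ⊢ (q, cbbcc, AA#) ⊢ (q, bbcc, AA#) ⊢ (p, bcc, A#) ⊢ (q, cc, #) ⊢ (q, c, AA#) ⊢ (q, ε, AA#)
All input consumed in state q with stack AA#.

AA#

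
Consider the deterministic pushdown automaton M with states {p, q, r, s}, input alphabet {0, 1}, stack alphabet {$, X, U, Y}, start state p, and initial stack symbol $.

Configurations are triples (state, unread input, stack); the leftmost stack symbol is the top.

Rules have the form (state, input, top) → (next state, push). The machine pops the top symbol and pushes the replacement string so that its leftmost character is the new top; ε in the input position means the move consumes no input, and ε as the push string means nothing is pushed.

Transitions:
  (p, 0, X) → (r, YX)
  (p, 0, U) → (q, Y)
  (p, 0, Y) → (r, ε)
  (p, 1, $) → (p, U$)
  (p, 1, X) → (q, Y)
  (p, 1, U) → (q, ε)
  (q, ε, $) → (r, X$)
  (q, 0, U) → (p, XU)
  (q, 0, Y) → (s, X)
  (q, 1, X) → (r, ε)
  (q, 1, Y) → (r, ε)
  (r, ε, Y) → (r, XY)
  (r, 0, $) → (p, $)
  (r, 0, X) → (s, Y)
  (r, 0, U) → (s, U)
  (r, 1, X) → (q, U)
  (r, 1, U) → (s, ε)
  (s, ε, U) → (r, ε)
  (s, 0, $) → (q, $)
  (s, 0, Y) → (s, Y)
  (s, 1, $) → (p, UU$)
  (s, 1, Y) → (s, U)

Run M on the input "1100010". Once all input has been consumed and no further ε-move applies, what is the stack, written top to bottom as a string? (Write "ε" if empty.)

(p, 1100010, $)
  read 1, top $: go to p, push U$ → (p, 100010, U$)
  read 1, top U: go to q, push ε → (q, 00010, $)
  ε-move, top $: go to r, push X$ → (r, 00010, X$)
  read 0, top X: go to s, push Y → (s, 0010, Y$)
  read 0, top Y: go to s, push Y → (s, 010, Y$)
  read 0, top Y: go to s, push Y → (s, 10, Y$)
  read 1, top Y: go to s, push U → (s, 0, U$)
  ε-move, top U: go to r, push ε → (r, 0, $)
  read 0, top $: go to p, push $ → (p, ε, $)
All input consumed in state p with stack $.

$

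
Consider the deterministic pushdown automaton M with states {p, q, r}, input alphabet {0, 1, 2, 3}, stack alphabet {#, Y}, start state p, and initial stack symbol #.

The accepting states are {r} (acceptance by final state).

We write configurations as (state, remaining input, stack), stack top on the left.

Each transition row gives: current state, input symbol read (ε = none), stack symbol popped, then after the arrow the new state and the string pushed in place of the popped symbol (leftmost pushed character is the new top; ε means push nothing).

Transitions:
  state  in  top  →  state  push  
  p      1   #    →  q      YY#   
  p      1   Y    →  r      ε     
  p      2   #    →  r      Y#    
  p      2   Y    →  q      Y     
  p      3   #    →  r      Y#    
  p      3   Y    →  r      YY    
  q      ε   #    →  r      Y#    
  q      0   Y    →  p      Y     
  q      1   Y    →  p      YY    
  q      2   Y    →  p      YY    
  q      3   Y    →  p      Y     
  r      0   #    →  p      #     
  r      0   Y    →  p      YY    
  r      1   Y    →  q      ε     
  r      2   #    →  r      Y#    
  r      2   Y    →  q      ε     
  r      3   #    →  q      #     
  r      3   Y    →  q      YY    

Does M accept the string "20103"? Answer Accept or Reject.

Accept

(p, 20103, #)
  read 2, top #: go to r, push Y# → (r, 0103, Y#)
  read 0, top Y: go to p, push YY → (p, 103, YY#)
  read 1, top Y: go to r, push ε → (r, 03, Y#)
  read 0, top Y: go to p, push YY → (p, 3, YY#)
  read 3, top Y: go to r, push YY → (r, ε, YYY#)
All input consumed; state r ∈ F.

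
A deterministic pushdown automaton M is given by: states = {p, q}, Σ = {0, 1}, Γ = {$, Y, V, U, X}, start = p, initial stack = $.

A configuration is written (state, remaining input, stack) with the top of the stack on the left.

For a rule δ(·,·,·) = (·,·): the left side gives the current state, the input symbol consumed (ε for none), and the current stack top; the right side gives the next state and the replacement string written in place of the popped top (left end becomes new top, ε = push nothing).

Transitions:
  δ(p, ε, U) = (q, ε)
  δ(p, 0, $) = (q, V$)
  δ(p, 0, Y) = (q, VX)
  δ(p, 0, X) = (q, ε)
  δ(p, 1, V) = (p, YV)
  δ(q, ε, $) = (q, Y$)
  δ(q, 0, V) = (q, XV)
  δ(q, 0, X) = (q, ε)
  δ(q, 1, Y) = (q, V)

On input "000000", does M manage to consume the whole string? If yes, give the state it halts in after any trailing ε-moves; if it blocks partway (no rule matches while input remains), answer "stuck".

q

(p, 000000, $)
  read 0, top $: go to q, push V$ → (q, 00000, V$)
  read 0, top V: go to q, push XV → (q, 0000, XV$)
  read 0, top X: go to q, push ε → (q, 000, V$)
  read 0, top V: go to q, push XV → (q, 00, XV$)
  read 0, top X: go to q, push ε → (q, 0, V$)
  read 0, top V: go to q, push XV → (q, ε, XV$)
All input consumed; M is in state q.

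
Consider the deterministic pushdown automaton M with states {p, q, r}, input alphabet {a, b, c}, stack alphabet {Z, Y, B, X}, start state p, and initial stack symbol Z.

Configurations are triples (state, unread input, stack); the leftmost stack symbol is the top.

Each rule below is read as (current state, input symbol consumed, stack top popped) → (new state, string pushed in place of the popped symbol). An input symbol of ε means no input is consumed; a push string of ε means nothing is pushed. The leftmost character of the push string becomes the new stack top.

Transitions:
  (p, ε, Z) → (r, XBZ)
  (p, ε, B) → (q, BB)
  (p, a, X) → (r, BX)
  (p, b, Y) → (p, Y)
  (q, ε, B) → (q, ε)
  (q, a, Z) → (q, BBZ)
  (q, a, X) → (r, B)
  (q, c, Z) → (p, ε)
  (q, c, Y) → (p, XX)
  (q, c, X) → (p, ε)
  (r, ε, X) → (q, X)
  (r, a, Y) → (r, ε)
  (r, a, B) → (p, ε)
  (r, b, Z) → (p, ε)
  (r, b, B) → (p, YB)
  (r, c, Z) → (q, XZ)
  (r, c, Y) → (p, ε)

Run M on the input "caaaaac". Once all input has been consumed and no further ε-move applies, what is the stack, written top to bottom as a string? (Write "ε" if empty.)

ε

(p, caaaaac, Z)
  ε-move, top Z: go to r, push XBZ → (r, caaaaac, XBZ)
  ε-move, top X: go to q, push X → (q, caaaaac, XBZ)
  read c, top X: go to p, push ε → (p, aaaaac, BZ)
  ε-move, top B: go to q, push BB → (q, aaaaac, BBZ)
  ε-move, top B: go to q, push ε → (q, aaaaac, BZ)
  ε-move, top B: go to q, push ε → (q, aaaaac, Z)
  read a, top Z: go to q, push BBZ → (q, aaaac, BBZ)
  ε-move, top B: go to q, push ε → (q, aaaac, BZ)
  ε-move, top B: go to q, push ε → (q, aaaac, Z)
  read a, top Z: go to q, push BBZ → (q, aaac, BBZ)
  ε-move, top B: go to q, push ε → (q, aaac, BZ)
  ε-move, top B: go to q, push ε → (q, aaac, Z)
  read a, top Z: go to q, push BBZ → (q, aac, BBZ)
  ε-move, top B: go to q, push ε → (q, aac, BZ)
  ε-move, top B: go to q, push ε → (q, aac, Z)
  read a, top Z: go to q, push BBZ → (q, ac, BBZ)
  ε-move, top B: go to q, push ε → (q, ac, BZ)
  ε-move, top B: go to q, push ε → (q, ac, Z)
  read a, top Z: go to q, push BBZ → (q, c, BBZ)
  ε-move, top B: go to q, push ε → (q, c, BZ)
  ε-move, top B: go to q, push ε → (q, c, Z)
  read c, top Z: go to p, push ε → (p, ε, ε)
All input consumed in state p with stack ε.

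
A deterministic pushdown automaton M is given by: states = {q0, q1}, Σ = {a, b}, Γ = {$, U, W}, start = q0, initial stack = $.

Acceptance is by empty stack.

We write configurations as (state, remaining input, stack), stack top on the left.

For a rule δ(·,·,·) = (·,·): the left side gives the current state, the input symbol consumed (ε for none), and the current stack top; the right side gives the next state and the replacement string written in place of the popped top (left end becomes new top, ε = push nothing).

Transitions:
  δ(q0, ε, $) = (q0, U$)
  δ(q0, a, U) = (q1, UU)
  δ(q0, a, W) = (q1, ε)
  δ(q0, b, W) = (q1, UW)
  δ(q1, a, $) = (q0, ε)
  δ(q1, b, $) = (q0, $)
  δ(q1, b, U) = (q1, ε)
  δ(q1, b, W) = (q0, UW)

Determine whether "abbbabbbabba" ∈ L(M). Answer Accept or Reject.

(q0, abbbabbbabba, $) ⊢ (q0, abbbabbbabba, U$) ⊢ (q1, bbbabbbabba, UU$) ⊢ (q1, bbabbbabba, U$) ⊢ (q1, babbbabba, $) ⊢ (q0, abbbabba, $) ⊢ (q0, abbbabba, U$) ⊢ (q1, bbbabba, UU$) ⊢ (q1, bbabba, U$) ⊢ (q1, babba, $) ⊢ (q0, abba, $) ⊢ (q0, abba, U$) ⊢ (q1, bba, UU$) ⊢ (q1, ba, U$) ⊢ (q1, a, $) ⊢ (q0, ε, ε)
All input consumed and the stack is empty.

Accept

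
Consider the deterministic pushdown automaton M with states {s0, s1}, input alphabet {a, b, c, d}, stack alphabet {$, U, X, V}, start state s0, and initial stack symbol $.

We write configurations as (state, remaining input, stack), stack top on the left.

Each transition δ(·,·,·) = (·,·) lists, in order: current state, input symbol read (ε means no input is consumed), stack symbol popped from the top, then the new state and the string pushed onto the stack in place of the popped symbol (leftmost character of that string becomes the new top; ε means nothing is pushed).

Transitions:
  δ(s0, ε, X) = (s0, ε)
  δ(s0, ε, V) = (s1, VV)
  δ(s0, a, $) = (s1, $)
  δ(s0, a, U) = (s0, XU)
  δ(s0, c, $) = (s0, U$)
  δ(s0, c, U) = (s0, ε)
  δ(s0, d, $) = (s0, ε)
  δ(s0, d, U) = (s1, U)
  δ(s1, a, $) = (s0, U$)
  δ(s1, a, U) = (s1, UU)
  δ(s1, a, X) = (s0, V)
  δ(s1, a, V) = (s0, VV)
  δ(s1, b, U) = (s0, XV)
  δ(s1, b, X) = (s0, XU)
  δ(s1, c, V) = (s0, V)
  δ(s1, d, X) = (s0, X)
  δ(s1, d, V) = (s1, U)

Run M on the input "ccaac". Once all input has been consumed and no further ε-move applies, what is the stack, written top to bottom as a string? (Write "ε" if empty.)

(s0, ccaac, $)
  read c, top $: go to s0, push U$ → (s0, caac, U$)
  read c, top U: go to s0, push ε → (s0, aac, $)
  read a, top $: go to s1, push $ → (s1, ac, $)
  read a, top $: go to s0, push U$ → (s0, c, U$)
  read c, top U: go to s0, push ε → (s0, ε, $)
All input consumed in state s0 with stack $.

$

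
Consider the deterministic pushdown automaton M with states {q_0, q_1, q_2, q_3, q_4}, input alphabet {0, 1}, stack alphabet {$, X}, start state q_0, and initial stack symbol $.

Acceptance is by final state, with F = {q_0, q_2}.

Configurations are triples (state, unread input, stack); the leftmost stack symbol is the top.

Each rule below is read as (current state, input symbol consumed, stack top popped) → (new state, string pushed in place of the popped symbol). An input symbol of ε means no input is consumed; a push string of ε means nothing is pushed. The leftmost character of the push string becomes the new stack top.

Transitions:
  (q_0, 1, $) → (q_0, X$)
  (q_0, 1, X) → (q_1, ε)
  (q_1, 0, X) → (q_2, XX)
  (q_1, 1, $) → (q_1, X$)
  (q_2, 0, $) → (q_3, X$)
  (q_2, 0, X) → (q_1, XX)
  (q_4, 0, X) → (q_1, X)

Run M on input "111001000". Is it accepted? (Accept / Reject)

Reject

(q_0, 111001000, $) ⊢ (q_0, 11001000, X$) ⊢ (q_1, 1001000, $) ⊢ (q_1, 001000, X$) ⊢ (q_2, 01000, XX$) ⊢ (q_1, 1000, XXX$)
No transition applies at (q_1, 1000, XXX$); input not fully consumed.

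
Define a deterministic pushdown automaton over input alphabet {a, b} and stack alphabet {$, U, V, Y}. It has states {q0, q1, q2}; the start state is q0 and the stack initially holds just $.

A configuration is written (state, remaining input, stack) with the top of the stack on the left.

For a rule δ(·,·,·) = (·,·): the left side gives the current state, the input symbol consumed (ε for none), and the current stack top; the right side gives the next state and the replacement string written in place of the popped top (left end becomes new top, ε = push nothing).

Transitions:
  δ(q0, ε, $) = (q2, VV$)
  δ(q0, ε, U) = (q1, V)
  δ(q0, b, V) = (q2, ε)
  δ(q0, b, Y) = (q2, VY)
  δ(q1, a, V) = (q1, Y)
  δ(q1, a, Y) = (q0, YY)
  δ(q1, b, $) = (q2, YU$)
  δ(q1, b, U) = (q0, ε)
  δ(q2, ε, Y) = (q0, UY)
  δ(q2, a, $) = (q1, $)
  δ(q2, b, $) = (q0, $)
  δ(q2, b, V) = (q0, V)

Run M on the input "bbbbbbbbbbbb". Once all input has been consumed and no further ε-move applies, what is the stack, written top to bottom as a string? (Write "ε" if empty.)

(q0, bbbbbbbbbbbb, $)
  ε-move, top $: go to q2, push VV$ → (q2, bbbbbbbbbbbb, VV$)
  read b, top V: go to q0, push V → (q0, bbbbbbbbbbb, VV$)
  read b, top V: go to q2, push ε → (q2, bbbbbbbbbb, V$)
  read b, top V: go to q0, push V → (q0, bbbbbbbbb, V$)
  read b, top V: go to q2, push ε → (q2, bbbbbbbb, $)
  read b, top $: go to q0, push $ → (q0, bbbbbbb, $)
  ε-move, top $: go to q2, push VV$ → (q2, bbbbbbb, VV$)
  read b, top V: go to q0, push V → (q0, bbbbbb, VV$)
  read b, top V: go to q2, push ε → (q2, bbbbb, V$)
  read b, top V: go to q0, push V → (q0, bbbb, V$)
  read b, top V: go to q2, push ε → (q2, bbb, $)
  read b, top $: go to q0, push $ → (q0, bb, $)
  ε-move, top $: go to q2, push VV$ → (q2, bb, VV$)
  read b, top V: go to q0, push V → (q0, b, VV$)
  read b, top V: go to q2, push ε → (q2, ε, V$)
All input consumed in state q2 with stack V$.

V$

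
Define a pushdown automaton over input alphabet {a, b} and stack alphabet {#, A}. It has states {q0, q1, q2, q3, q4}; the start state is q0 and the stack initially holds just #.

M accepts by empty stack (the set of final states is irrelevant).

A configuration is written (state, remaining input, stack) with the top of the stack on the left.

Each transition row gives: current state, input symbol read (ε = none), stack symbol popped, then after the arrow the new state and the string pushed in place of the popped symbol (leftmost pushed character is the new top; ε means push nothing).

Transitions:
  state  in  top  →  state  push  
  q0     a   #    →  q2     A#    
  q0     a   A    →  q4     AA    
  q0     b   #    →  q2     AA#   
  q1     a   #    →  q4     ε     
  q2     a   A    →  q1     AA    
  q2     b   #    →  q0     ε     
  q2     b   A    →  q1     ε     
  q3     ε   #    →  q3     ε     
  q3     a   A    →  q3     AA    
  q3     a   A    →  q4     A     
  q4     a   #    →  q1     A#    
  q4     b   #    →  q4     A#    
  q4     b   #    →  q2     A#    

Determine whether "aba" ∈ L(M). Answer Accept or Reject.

Accept

One accepting computation: (q0, aba, #) ⊢ (q2, ba, A#) ⊢ (q1, a, #) ⊢ (q4, ε, ε)
All input consumed and the stack is empty.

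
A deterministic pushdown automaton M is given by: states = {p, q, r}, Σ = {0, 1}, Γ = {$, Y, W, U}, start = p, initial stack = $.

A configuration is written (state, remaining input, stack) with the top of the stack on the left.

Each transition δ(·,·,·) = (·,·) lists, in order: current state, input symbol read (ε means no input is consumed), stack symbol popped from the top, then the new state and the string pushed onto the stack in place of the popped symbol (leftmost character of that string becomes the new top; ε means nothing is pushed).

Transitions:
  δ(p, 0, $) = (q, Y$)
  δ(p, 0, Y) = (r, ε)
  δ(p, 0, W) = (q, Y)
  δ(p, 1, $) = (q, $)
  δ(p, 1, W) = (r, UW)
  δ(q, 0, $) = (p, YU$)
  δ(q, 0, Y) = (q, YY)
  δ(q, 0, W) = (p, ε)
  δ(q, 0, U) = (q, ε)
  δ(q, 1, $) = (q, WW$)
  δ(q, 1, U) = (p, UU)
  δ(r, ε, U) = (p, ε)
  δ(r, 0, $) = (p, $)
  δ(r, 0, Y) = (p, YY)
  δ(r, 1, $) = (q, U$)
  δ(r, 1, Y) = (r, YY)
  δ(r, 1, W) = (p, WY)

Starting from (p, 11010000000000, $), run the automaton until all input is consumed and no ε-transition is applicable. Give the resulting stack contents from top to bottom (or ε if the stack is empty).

(p, 11010000000000, $) ⊢ (q, 1010000000000, $) ⊢ (q, 010000000000, WW$) ⊢ (p, 10000000000, W$) ⊢ (r, 0000000000, UW$) ⊢ (p, 0000000000, W$) ⊢ (q, 000000000, Y$) ⊢ (q, 00000000, YY$) ⊢ (q, 0000000, YYY$) ⊢ (q, 000000, YYYY$) ⊢ (q, 00000, YYYYY$) ⊢ (q, 0000, YYYYYY$) ⊢ (q, 000, YYYYYYY$) ⊢ (q, 00, YYYYYYYY$) ⊢ (q, 0, YYYYYYYYY$) ⊢ (q, ε, YYYYYYYYYY$)
All input consumed in state q with stack YYYYYYYYYY$.

YYYYYYYYYY$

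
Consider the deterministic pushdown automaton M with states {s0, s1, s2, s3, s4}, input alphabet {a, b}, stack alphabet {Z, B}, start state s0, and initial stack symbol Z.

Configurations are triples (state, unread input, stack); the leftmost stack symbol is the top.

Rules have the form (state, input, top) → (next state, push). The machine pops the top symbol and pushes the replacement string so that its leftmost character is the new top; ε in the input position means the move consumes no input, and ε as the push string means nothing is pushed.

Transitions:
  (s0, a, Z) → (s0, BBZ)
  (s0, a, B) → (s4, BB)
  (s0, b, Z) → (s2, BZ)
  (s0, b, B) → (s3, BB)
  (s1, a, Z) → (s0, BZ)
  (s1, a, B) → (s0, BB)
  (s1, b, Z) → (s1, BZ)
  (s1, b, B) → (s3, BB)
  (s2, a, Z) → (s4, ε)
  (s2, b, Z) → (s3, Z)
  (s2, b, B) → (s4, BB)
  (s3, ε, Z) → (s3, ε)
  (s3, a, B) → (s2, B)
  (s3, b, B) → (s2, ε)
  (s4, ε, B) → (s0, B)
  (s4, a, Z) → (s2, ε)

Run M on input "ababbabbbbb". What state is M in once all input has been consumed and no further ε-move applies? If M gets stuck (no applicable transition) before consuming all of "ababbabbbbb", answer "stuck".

s3

(s0, ababbabbbbb, Z) ⊢ (s0, babbabbbbb, BBZ) ⊢ (s3, abbabbbbb, BBBZ) ⊢ (s2, bbabbbbb, BBBZ) ⊢ (s4, babbbbb, BBBBZ) ⊢ (s0, babbbbb, BBBBZ) ⊢ (s3, abbbbb, BBBBBZ) ⊢ (s2, bbbbb, BBBBBZ) ⊢ (s4, bbbb, BBBBBBZ) ⊢ (s0, bbbb, BBBBBBZ) ⊢ (s3, bbb, BBBBBBBZ) ⊢ (s2, bb, BBBBBBZ) ⊢ (s4, b, BBBBBBBZ) ⊢ (s0, b, BBBBBBBZ) ⊢ (s3, ε, BBBBBBBBZ)
All input consumed; M is in state s3.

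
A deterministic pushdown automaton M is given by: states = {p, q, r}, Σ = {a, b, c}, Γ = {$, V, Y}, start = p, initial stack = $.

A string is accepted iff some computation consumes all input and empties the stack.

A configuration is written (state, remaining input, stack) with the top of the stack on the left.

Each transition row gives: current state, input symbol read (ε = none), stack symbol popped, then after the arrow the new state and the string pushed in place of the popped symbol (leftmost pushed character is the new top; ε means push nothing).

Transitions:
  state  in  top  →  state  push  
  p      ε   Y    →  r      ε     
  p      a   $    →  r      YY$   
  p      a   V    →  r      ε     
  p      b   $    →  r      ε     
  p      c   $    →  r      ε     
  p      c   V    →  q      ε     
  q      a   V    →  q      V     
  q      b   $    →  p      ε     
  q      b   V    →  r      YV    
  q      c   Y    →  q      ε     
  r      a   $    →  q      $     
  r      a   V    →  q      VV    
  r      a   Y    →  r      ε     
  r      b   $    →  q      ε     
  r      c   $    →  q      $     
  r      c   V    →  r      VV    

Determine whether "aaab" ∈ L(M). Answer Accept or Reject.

Accept

(p, aaab, $)
  read a, top $: go to r, push YY$ → (r, aab, YY$)
  read a, top Y: go to r, push ε → (r, ab, Y$)
  read a, top Y: go to r, push ε → (r, b, $)
  read b, top $: go to q, push ε → (q, ε, ε)
All input consumed and the stack is empty.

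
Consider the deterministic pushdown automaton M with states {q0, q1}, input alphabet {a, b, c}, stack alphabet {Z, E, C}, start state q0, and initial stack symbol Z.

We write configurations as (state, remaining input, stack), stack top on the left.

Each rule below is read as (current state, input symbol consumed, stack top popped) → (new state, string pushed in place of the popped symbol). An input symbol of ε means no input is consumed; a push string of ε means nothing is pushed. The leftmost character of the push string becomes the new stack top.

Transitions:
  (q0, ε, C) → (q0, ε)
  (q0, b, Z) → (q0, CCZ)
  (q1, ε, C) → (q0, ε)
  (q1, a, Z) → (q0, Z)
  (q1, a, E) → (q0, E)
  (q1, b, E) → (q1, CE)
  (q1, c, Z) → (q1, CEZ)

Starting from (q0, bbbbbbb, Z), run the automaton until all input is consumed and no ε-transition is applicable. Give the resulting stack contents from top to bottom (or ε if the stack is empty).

(q0, bbbbbbb, Z)
  read b, top Z: go to q0, push CCZ → (q0, bbbbbb, CCZ)
  ε-move, top C: go to q0, push ε → (q0, bbbbbb, CZ)
  ε-move, top C: go to q0, push ε → (q0, bbbbbb, Z)
  read b, top Z: go to q0, push CCZ → (q0, bbbbb, CCZ)
  ε-move, top C: go to q0, push ε → (q0, bbbbb, CZ)
  ε-move, top C: go to q0, push ε → (q0, bbbbb, Z)
  read b, top Z: go to q0, push CCZ → (q0, bbbb, CCZ)
  ε-move, top C: go to q0, push ε → (q0, bbbb, CZ)
  ε-move, top C: go to q0, push ε → (q0, bbbb, Z)
  read b, top Z: go to q0, push CCZ → (q0, bbb, CCZ)
  ε-move, top C: go to q0, push ε → (q0, bbb, CZ)
  ε-move, top C: go to q0, push ε → (q0, bbb, Z)
  read b, top Z: go to q0, push CCZ → (q0, bb, CCZ)
  ε-move, top C: go to q0, push ε → (q0, bb, CZ)
  ε-move, top C: go to q0, push ε → (q0, bb, Z)
  read b, top Z: go to q0, push CCZ → (q0, b, CCZ)
  ε-move, top C: go to q0, push ε → (q0, b, CZ)
  ε-move, top C: go to q0, push ε → (q0, b, Z)
  read b, top Z: go to q0, push CCZ → (q0, ε, CCZ)
  ε-move, top C: go to q0, push ε → (q0, ε, CZ)
  ε-move, top C: go to q0, push ε → (q0, ε, Z)
All input consumed in state q0 with stack Z.

Z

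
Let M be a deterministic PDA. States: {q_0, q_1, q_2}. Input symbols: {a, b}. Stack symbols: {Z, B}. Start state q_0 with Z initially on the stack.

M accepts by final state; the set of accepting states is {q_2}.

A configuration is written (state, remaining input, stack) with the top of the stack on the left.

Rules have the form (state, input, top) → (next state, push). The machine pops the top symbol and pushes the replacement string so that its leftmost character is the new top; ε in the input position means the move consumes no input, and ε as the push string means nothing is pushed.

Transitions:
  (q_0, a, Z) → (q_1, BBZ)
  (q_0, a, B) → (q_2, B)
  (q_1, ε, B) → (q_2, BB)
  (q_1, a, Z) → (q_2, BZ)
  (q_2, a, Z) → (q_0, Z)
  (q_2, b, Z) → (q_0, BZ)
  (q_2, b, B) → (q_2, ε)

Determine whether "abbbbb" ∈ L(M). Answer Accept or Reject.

Reject

(q_0, abbbbb, Z)
  read a, top Z: go to q_1, push BBZ → (q_1, bbbbb, BBZ)
  ε-move, top B: go to q_2, push BB → (q_2, bbbbb, BBBZ)
  read b, top B: go to q_2, push ε → (q_2, bbbb, BBZ)
  read b, top B: go to q_2, push ε → (q_2, bbb, BZ)
  read b, top B: go to q_2, push ε → (q_2, bb, Z)
  read b, top Z: go to q_0, push BZ → (q_0, b, BZ)
No transition applies at (q_0, b, BZ); input not fully consumed.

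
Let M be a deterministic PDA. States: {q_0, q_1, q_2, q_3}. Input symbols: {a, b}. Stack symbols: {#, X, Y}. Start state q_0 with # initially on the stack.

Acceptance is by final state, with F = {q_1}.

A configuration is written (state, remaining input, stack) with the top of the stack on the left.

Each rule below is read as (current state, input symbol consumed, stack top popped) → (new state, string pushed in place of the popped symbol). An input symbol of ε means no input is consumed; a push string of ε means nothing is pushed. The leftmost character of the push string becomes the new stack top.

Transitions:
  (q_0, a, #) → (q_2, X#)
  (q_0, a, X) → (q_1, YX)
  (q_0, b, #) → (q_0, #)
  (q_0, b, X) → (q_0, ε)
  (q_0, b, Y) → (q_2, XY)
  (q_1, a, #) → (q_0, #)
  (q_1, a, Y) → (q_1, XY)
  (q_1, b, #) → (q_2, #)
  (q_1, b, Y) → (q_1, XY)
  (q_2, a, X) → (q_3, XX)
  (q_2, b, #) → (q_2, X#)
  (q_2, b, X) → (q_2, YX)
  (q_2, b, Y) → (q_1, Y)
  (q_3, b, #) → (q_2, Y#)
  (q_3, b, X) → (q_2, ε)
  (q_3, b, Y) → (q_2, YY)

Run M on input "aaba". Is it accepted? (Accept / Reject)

(q_0, aaba, #)
  read a, top #: go to q_2, push X# → (q_2, aba, X#)
  read a, top X: go to q_3, push XX → (q_3, ba, XX#)
  read b, top X: go to q_2, push ε → (q_2, a, X#)
  read a, top X: go to q_3, push XX → (q_3, ε, XX#)
All input consumed; state q_3 ∉ F and no further ε-move applies.

Reject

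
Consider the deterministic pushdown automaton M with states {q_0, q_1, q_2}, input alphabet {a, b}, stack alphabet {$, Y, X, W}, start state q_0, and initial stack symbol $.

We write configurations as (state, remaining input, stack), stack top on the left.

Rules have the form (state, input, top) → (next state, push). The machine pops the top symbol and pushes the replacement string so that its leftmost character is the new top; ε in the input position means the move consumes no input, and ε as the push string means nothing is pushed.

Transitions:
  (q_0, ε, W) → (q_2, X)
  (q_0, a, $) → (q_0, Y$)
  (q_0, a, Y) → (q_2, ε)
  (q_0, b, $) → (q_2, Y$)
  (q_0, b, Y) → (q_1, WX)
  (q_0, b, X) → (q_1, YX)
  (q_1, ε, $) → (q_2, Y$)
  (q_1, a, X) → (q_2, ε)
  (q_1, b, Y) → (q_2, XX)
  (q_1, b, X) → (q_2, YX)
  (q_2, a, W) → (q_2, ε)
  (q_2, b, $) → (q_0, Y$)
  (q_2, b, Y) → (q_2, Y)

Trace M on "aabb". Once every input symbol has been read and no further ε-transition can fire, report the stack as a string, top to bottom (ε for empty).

(q_0, aabb, $)
  read a, top $: go to q_0, push Y$ → (q_0, abb, Y$)
  read a, top Y: go to q_2, push ε → (q_2, bb, $)
  read b, top $: go to q_0, push Y$ → (q_0, b, Y$)
  read b, top Y: go to q_1, push WX → (q_1, ε, WX$)
All input consumed in state q_1 with stack WX$.

WX$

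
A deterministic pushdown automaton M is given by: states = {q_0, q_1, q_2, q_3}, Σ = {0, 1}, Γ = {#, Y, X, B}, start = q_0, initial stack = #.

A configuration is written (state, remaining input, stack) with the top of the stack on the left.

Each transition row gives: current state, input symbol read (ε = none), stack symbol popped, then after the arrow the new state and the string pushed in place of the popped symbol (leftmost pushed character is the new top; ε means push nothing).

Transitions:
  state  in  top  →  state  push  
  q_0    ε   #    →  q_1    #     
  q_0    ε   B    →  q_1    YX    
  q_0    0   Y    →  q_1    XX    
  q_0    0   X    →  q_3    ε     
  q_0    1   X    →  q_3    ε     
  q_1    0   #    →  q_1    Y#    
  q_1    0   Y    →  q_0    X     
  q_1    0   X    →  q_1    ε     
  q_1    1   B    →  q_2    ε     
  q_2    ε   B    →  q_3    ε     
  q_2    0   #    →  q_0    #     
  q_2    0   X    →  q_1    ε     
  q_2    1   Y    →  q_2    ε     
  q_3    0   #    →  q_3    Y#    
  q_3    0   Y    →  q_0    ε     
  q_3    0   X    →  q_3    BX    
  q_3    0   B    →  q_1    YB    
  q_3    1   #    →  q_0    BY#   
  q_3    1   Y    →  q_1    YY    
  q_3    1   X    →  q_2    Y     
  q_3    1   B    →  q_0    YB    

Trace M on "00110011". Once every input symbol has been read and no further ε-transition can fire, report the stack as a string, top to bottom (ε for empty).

Y#

(q_0, 00110011, #)
  ε-move, top #: go to q_1, push # → (q_1, 00110011, #)
  read 0, top #: go to q_1, push Y# → (q_1, 0110011, Y#)
  read 0, top Y: go to q_0, push X → (q_0, 110011, X#)
  read 1, top X: go to q_3, push ε → (q_3, 10011, #)
  read 1, top #: go to q_0, push BY# → (q_0, 0011, BY#)
  ε-move, top B: go to q_1, push YX → (q_1, 0011, YXY#)
  read 0, top Y: go to q_0, push X → (q_0, 011, XXY#)
  read 0, top X: go to q_3, push ε → (q_3, 11, XY#)
  read 1, top X: go to q_2, push Y → (q_2, 1, YY#)
  read 1, top Y: go to q_2, push ε → (q_2, ε, Y#)
All input consumed in state q_2 with stack Y#.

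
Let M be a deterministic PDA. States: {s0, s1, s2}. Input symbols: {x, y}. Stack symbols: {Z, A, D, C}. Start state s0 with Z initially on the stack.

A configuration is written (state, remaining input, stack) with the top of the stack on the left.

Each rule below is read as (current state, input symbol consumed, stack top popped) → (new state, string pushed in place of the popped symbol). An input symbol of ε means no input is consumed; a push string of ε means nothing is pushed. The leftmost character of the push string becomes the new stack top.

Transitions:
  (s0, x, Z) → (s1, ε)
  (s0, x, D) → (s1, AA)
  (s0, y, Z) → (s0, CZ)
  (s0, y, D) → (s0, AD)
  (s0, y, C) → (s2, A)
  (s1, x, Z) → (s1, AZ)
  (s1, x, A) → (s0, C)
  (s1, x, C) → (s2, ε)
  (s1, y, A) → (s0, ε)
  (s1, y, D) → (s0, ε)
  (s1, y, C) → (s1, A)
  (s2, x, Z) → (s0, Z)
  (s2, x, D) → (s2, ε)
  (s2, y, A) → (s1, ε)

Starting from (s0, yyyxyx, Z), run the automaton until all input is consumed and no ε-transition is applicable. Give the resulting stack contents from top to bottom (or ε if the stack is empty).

ε

(s0, yyyxyx, Z)
  read y, top Z: go to s0, push CZ → (s0, yyxyx, CZ)
  read y, top C: go to s2, push A → (s2, yxyx, AZ)
  read y, top A: go to s1, push ε → (s1, xyx, Z)
  read x, top Z: go to s1, push AZ → (s1, yx, AZ)
  read y, top A: go to s0, push ε → (s0, x, Z)
  read x, top Z: go to s1, push ε → (s1, ε, ε)
All input consumed in state s1 with stack ε.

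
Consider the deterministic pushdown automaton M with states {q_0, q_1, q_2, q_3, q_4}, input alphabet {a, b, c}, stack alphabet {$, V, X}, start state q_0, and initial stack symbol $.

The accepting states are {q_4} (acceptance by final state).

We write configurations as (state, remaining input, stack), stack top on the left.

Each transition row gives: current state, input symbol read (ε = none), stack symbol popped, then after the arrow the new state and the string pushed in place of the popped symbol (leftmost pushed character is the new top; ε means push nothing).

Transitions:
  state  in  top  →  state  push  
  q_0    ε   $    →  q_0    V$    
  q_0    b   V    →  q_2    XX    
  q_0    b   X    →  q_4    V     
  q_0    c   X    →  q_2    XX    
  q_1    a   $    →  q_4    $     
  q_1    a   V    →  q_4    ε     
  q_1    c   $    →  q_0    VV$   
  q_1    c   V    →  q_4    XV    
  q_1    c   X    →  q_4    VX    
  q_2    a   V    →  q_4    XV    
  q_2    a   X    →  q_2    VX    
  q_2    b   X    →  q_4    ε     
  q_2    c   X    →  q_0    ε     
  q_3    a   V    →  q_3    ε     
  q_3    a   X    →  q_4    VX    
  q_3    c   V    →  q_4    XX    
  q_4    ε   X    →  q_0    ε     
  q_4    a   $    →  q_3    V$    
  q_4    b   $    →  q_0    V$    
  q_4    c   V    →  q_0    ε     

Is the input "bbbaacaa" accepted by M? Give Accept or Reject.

Reject

(q_0, bbbaacaa, $) ⊢ (q_0, bbbaacaa, V$) ⊢ (q_2, bbaacaa, XX$) ⊢ (q_4, baacaa, X$) ⊢ (q_0, baacaa, $) ⊢ (q_0, baacaa, V$) ⊢ (q_2, aacaa, XX$) ⊢ (q_2, acaa, VXX$) ⊢ (q_4, caa, XVXX$) ⊢ (q_0, caa, VXX$)
No transition applies at (q_0, caa, VXX$); input not fully consumed.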